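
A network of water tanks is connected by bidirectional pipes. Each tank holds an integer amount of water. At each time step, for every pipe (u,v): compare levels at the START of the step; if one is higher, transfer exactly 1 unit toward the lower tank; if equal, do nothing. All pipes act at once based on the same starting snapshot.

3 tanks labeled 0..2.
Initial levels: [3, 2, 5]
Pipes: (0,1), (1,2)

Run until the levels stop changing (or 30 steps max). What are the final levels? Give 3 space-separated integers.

Step 1: flows [0->1,2->1] -> levels [2 4 4]
Step 2: flows [1->0,1=2] -> levels [3 3 4]
Step 3: flows [0=1,2->1] -> levels [3 4 3]
Step 4: flows [1->0,1->2] -> levels [4 2 4]
Step 5: flows [0->1,2->1] -> levels [3 4 3]
  -> period-2 cycle: step 5 state = step 3 state; never stabilizes
  -> state at step 30: (30-3) mod 2 = 1, same as step 4 -> [4 2 4]

Answer: 4 2 4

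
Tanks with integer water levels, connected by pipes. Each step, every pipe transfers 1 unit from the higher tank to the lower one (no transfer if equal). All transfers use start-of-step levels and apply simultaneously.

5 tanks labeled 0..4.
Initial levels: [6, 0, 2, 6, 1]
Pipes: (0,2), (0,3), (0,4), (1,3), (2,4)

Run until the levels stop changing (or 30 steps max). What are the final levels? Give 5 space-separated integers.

Answer: 2 2 4 4 3

Derivation:
Step 1: flows [0->2,0=3,0->4,3->1,2->4] -> levels [4 1 2 5 3]
Step 2: flows [0->2,3->0,0->4,3->1,4->2] -> levels [3 2 4 3 3]
Step 3: flows [2->0,0=3,0=4,3->1,2->4] -> levels [4 3 2 2 4]
Step 4: flows [0->2,0->3,0=4,1->3,4->2] -> levels [2 2 4 4 3]
Step 5: flows [2->0,3->0,4->0,3->1,2->4] -> levels [5 3 2 2 3]
Step 6: flows [0->2,0->3,0->4,1->3,4->2] -> levels [2 2 4 4 3]
  -> period-2 cycle: step 6 state = step 4 state; never stabilizes
  -> state at step 30: (30-4) mod 2 = 0, same as step 4 -> [2 2 4 4 3]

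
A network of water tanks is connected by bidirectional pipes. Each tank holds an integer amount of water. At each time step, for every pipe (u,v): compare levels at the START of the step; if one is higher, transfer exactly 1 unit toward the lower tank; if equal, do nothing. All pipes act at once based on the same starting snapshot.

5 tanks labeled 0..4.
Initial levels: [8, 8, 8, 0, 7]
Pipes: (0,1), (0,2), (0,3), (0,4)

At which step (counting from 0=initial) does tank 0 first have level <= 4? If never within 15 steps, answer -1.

Answer: 3

Derivation:
Step 1: flows [0=1,0=2,0->3,0->4] -> levels [6 8 8 1 8]
Step 2: flows [1->0,2->0,0->3,4->0] -> levels [8 7 7 2 7]
Step 3: flows [0->1,0->2,0->3,0->4] -> levels [4 8 8 3 8]
Tank 0 first reaches <=4 at step 3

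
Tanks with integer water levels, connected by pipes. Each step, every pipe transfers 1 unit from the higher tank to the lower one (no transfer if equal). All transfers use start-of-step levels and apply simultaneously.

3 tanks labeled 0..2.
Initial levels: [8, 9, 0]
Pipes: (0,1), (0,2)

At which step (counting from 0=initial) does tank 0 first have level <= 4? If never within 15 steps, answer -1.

Step 1: flows [1->0,0->2] -> levels [8 8 1]
Step 2: flows [0=1,0->2] -> levels [7 8 2]
Step 3: flows [1->0,0->2] -> levels [7 7 3]
Step 4: flows [0=1,0->2] -> levels [6 7 4]
Step 5: flows [1->0,0->2] -> levels [6 6 5]
Step 6: flows [0=1,0->2] -> levels [5 6 6]
Step 7: flows [1->0,2->0] -> levels [7 5 5]
Step 8: flows [0->1,0->2] -> levels [5 6 6]
  -> period-2 cycle (repeats step 6); tank 0 never drops to <=4
Tank 0 never reaches <=4 within 15 steps

Answer: -1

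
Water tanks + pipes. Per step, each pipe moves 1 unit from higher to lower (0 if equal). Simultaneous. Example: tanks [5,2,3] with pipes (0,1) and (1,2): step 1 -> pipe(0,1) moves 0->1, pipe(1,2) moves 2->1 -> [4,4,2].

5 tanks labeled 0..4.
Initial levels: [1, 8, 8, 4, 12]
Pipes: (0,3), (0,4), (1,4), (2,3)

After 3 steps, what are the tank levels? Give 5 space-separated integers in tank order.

Step 1: flows [3->0,4->0,4->1,2->3] -> levels [3 9 7 4 10]
Step 2: flows [3->0,4->0,4->1,2->3] -> levels [5 10 6 4 8]
Step 3: flows [0->3,4->0,1->4,2->3] -> levels [5 9 5 6 8]

Answer: 5 9 5 6 8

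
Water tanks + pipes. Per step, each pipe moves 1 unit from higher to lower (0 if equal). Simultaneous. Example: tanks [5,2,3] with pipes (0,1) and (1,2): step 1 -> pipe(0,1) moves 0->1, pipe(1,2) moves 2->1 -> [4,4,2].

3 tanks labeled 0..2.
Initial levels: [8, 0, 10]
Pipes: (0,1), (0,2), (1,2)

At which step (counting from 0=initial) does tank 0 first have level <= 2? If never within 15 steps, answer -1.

Step 1: flows [0->1,2->0,2->1] -> levels [8 2 8]
Step 2: flows [0->1,0=2,2->1] -> levels [7 4 7]
Step 3: flows [0->1,0=2,2->1] -> levels [6 6 6]
Step 4: flows [0=1,0=2,1=2] -> levels [6 6 6]
  -> stable; tank 0 stays at 6 > 2
Tank 0 never reaches <=2 within 15 steps

Answer: -1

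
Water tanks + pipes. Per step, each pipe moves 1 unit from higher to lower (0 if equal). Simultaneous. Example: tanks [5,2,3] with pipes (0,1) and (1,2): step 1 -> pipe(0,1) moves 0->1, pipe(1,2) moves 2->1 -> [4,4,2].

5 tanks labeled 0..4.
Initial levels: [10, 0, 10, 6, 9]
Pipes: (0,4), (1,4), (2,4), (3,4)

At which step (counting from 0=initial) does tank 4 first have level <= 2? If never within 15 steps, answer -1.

Answer: -1

Derivation:
Step 1: flows [0->4,4->1,2->4,4->3] -> levels [9 1 9 7 9]
Step 2: flows [0=4,4->1,2=4,4->3] -> levels [9 2 9 8 7]
Step 3: flows [0->4,4->1,2->4,3->4] -> levels [8 3 8 7 9]
Step 4: flows [4->0,4->1,4->2,4->3] -> levels [9 4 9 8 5]
Step 5: flows [0->4,4->1,2->4,3->4] -> levels [8 5 8 7 7]
Step 6: flows [0->4,4->1,2->4,3=4] -> levels [7 6 7 7 8]
Step 7: flows [4->0,4->1,4->2,4->3] -> levels [8 7 8 8 4]
Step 8: flows [0->4,1->4,2->4,3->4] -> levels [7 6 7 7 8]
  -> period-2 cycle (repeats step 6); tank 4 never drops to <=2
Tank 4 never reaches <=2 within 15 steps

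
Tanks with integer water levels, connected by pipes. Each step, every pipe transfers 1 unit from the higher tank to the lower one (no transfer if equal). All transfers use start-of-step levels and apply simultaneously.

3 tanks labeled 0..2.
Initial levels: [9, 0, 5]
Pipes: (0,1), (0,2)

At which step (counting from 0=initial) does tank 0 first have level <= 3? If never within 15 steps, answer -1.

Step 1: flows [0->1,0->2] -> levels [7 1 6]
Step 2: flows [0->1,0->2] -> levels [5 2 7]
Step 3: flows [0->1,2->0] -> levels [5 3 6]
Step 4: flows [0->1,2->0] -> levels [5 4 5]
Step 5: flows [0->1,0=2] -> levels [4 5 5]
Step 6: flows [1->0,2->0] -> levels [6 4 4]
Step 7: flows [0->1,0->2] -> levels [4 5 5]
  -> period-2 cycle (repeats step 5); tank 0 never drops to <=3
Tank 0 never reaches <=3 within 15 steps

Answer: -1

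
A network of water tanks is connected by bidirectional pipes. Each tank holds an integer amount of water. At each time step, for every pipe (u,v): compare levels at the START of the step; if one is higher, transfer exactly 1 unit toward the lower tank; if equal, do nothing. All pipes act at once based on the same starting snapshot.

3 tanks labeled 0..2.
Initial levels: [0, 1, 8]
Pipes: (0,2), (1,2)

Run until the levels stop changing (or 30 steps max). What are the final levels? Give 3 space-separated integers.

Answer: 2 3 4

Derivation:
Step 1: flows [2->0,2->1] -> levels [1 2 6]
Step 2: flows [2->0,2->1] -> levels [2 3 4]
Step 3: flows [2->0,2->1] -> levels [3 4 2]
Step 4: flows [0->2,1->2] -> levels [2 3 4]
  -> period-2 cycle: step 4 state = step 2 state; never stabilizes
  -> state at step 30: (30-2) mod 2 = 0, same as step 2 -> [2 3 4]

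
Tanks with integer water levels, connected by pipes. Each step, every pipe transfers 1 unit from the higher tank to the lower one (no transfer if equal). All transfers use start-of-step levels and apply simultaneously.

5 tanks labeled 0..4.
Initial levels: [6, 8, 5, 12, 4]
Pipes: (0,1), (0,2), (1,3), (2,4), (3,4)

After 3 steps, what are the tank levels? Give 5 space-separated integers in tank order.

Step 1: flows [1->0,0->2,3->1,2->4,3->4] -> levels [6 8 5 10 6]
Step 2: flows [1->0,0->2,3->1,4->2,3->4] -> levels [6 8 7 8 6]
Step 3: flows [1->0,2->0,1=3,2->4,3->4] -> levels [8 7 5 7 8]

Answer: 8 7 5 7 8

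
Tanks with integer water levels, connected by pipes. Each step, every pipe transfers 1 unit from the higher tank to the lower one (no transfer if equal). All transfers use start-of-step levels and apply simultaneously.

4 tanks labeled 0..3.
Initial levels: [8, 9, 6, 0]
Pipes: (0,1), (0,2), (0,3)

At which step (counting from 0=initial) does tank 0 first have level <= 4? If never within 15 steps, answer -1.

Step 1: flows [1->0,0->2,0->3] -> levels [7 8 7 1]
Step 2: flows [1->0,0=2,0->3] -> levels [7 7 7 2]
Step 3: flows [0=1,0=2,0->3] -> levels [6 7 7 3]
Step 4: flows [1->0,2->0,0->3] -> levels [7 6 6 4]
Step 5: flows [0->1,0->2,0->3] -> levels [4 7 7 5]
Tank 0 first reaches <=4 at step 5

Answer: 5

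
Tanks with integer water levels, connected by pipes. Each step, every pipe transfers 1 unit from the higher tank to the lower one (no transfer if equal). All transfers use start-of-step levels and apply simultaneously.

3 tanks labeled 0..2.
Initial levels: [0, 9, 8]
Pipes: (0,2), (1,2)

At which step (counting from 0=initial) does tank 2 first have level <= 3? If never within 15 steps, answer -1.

Step 1: flows [2->0,1->2] -> levels [1 8 8]
Step 2: flows [2->0,1=2] -> levels [2 8 7]
Step 3: flows [2->0,1->2] -> levels [3 7 7]
Step 4: flows [2->0,1=2] -> levels [4 7 6]
Step 5: flows [2->0,1->2] -> levels [5 6 6]
Step 6: flows [2->0,1=2] -> levels [6 6 5]
Step 7: flows [0->2,1->2] -> levels [5 5 7]
Step 8: flows [2->0,2->1] -> levels [6 6 5]
  -> period-2 cycle (repeats step 6); tank 2 never drops to <=3
Tank 2 never reaches <=3 within 15 steps

Answer: -1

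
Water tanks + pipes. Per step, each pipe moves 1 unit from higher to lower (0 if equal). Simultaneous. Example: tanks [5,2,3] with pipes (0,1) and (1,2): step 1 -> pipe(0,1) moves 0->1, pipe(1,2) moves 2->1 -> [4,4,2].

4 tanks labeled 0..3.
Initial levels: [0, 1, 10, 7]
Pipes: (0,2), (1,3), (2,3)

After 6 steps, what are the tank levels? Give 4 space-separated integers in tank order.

Answer: 5 4 3 6

Derivation:
Step 1: flows [2->0,3->1,2->3] -> levels [1 2 8 7]
Step 2: flows [2->0,3->1,2->3] -> levels [2 3 6 7]
Step 3: flows [2->0,3->1,3->2] -> levels [3 4 6 5]
Step 4: flows [2->0,3->1,2->3] -> levels [4 5 4 5]
Step 5: flows [0=2,1=3,3->2] -> levels [4 5 5 4]
Step 6: flows [2->0,1->3,2->3] -> levels [5 4 3 6]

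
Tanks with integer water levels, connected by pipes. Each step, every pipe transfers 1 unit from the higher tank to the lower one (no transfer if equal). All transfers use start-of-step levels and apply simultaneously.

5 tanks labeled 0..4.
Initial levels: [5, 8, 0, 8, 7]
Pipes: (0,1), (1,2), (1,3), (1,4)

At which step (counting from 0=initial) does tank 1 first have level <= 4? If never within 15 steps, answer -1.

Answer: 5

Derivation:
Step 1: flows [1->0,1->2,1=3,1->4] -> levels [6 5 1 8 8]
Step 2: flows [0->1,1->2,3->1,4->1] -> levels [5 7 2 7 7]
Step 3: flows [1->0,1->2,1=3,1=4] -> levels [6 5 3 7 7]
Step 4: flows [0->1,1->2,3->1,4->1] -> levels [5 7 4 6 6]
Step 5: flows [1->0,1->2,1->3,1->4] -> levels [6 3 5 7 7]
Tank 1 first reaches <=4 at step 5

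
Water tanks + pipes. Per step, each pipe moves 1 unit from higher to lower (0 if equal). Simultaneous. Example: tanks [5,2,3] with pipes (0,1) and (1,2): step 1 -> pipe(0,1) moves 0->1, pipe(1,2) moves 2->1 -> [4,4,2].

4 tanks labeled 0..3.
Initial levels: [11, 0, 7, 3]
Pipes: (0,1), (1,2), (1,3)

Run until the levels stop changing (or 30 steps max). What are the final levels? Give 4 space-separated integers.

Step 1: flows [0->1,2->1,3->1] -> levels [10 3 6 2]
Step 2: flows [0->1,2->1,1->3] -> levels [9 4 5 3]
Step 3: flows [0->1,2->1,1->3] -> levels [8 5 4 4]
Step 4: flows [0->1,1->2,1->3] -> levels [7 4 5 5]
Step 5: flows [0->1,2->1,3->1] -> levels [6 7 4 4]
Step 6: flows [1->0,1->2,1->3] -> levels [7 4 5 5]
  -> period-2 cycle: step 6 state = step 4 state; never stabilizes
  -> state at step 30: (30-4) mod 2 = 0, same as step 4 -> [7 4 5 5]

Answer: 7 4 5 5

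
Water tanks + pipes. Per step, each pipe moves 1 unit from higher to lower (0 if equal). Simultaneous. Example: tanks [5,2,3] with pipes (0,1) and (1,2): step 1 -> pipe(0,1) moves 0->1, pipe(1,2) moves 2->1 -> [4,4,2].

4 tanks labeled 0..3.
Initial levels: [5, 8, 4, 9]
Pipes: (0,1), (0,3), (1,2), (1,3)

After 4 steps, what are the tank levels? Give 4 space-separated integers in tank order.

Answer: 7 5 7 7

Derivation:
Step 1: flows [1->0,3->0,1->2,3->1] -> levels [7 7 5 7]
Step 2: flows [0=1,0=3,1->2,1=3] -> levels [7 6 6 7]
Step 3: flows [0->1,0=3,1=2,3->1] -> levels [6 8 6 6]
Step 4: flows [1->0,0=3,1->2,1->3] -> levels [7 5 7 7]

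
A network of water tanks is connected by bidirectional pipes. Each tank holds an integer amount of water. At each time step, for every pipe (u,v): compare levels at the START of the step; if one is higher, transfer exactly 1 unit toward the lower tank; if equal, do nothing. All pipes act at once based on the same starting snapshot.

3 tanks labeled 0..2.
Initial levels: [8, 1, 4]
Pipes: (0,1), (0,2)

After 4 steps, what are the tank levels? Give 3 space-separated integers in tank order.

Step 1: flows [0->1,0->2] -> levels [6 2 5]
Step 2: flows [0->1,0->2] -> levels [4 3 6]
Step 3: flows [0->1,2->0] -> levels [4 4 5]
Step 4: flows [0=1,2->0] -> levels [5 4 4]

Answer: 5 4 4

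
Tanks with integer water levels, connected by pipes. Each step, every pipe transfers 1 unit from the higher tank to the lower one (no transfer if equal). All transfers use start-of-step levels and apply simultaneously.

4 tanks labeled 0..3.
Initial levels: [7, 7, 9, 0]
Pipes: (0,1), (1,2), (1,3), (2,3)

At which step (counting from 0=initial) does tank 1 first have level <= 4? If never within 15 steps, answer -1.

Answer: 6

Derivation:
Step 1: flows [0=1,2->1,1->3,2->3] -> levels [7 7 7 2]
Step 2: flows [0=1,1=2,1->3,2->3] -> levels [7 6 6 4]
Step 3: flows [0->1,1=2,1->3,2->3] -> levels [6 6 5 6]
Step 4: flows [0=1,1->2,1=3,3->2] -> levels [6 5 7 5]
Step 5: flows [0->1,2->1,1=3,2->3] -> levels [5 7 5 6]
Step 6: flows [1->0,1->2,1->3,3->2] -> levels [6 4 7 6]
Tank 1 first reaches <=4 at step 6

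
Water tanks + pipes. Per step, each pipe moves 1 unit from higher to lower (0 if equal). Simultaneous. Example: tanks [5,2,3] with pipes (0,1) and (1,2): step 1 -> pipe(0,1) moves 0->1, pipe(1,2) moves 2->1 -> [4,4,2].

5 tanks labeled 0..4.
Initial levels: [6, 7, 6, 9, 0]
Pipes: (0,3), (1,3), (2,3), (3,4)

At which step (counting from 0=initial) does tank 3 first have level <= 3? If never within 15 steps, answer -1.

Answer: -1

Derivation:
Step 1: flows [3->0,3->1,3->2,3->4] -> levels [7 8 7 5 1]
Step 2: flows [0->3,1->3,2->3,3->4] -> levels [6 7 6 7 2]
Step 3: flows [3->0,1=3,3->2,3->4] -> levels [7 7 7 4 3]
Step 4: flows [0->3,1->3,2->3,3->4] -> levels [6 6 6 6 4]
Step 5: flows [0=3,1=3,2=3,3->4] -> levels [6 6 6 5 5]
Step 6: flows [0->3,1->3,2->3,3=4] -> levels [5 5 5 8 5]
Step 7: flows [3->0,3->1,3->2,3->4] -> levels [6 6 6 4 6]
Step 8: flows [0->3,1->3,2->3,4->3] -> levels [5 5 5 8 5]
  -> period-2 cycle (repeats step 6); tank 3 never drops to <=3
Tank 3 never reaches <=3 within 15 steps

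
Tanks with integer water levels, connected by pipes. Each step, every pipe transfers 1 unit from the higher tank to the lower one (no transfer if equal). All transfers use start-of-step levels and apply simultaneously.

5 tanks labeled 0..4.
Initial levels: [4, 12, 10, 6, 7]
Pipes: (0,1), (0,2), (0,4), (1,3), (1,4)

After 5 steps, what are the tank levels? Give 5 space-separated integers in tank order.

Step 1: flows [1->0,2->0,4->0,1->3,1->4] -> levels [7 9 9 7 7]
Step 2: flows [1->0,2->0,0=4,1->3,1->4] -> levels [9 6 8 8 8]
Step 3: flows [0->1,0->2,0->4,3->1,4->1] -> levels [6 9 9 7 8]
Step 4: flows [1->0,2->0,4->0,1->3,1->4] -> levels [9 6 8 8 8]
  -> period-2 cycle: step 4 state = step 2 state
  -> state at step 5: (5-2) mod 2 = 1, same as step 3 -> [6 9 9 7 8]

Answer: 6 9 9 7 8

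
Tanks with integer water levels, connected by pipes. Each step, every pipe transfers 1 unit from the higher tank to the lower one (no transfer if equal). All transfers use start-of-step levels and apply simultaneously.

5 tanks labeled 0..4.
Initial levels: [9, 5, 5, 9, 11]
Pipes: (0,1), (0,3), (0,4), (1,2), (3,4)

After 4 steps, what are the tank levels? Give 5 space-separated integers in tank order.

Answer: 8 7 7 8 9

Derivation:
Step 1: flows [0->1,0=3,4->0,1=2,4->3] -> levels [9 6 5 10 9]
Step 2: flows [0->1,3->0,0=4,1->2,3->4] -> levels [9 6 6 8 10]
Step 3: flows [0->1,0->3,4->0,1=2,4->3] -> levels [8 7 6 10 8]
Step 4: flows [0->1,3->0,0=4,1->2,3->4] -> levels [8 7 7 8 9]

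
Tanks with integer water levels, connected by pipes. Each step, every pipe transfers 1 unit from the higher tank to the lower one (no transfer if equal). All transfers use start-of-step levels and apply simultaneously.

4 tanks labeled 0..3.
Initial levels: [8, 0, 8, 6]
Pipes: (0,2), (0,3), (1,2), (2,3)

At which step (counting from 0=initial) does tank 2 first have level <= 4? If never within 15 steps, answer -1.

Step 1: flows [0=2,0->3,2->1,2->3] -> levels [7 1 6 8]
Step 2: flows [0->2,3->0,2->1,3->2] -> levels [7 2 7 6]
Step 3: flows [0=2,0->3,2->1,2->3] -> levels [6 3 5 8]
Step 4: flows [0->2,3->0,2->1,3->2] -> levels [6 4 6 6]
Step 5: flows [0=2,0=3,2->1,2=3] -> levels [6 5 5 6]
Step 6: flows [0->2,0=3,1=2,3->2] -> levels [5 5 7 5]
Step 7: flows [2->0,0=3,2->1,2->3] -> levels [6 6 4 6]
Tank 2 first reaches <=4 at step 7

Answer: 7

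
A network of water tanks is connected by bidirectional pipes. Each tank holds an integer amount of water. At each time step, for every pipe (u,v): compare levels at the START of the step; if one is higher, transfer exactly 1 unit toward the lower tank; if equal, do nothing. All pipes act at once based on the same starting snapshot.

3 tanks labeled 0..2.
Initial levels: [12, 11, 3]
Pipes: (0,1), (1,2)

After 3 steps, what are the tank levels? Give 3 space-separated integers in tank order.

Answer: 10 10 6

Derivation:
Step 1: flows [0->1,1->2] -> levels [11 11 4]
Step 2: flows [0=1,1->2] -> levels [11 10 5]
Step 3: flows [0->1,1->2] -> levels [10 10 6]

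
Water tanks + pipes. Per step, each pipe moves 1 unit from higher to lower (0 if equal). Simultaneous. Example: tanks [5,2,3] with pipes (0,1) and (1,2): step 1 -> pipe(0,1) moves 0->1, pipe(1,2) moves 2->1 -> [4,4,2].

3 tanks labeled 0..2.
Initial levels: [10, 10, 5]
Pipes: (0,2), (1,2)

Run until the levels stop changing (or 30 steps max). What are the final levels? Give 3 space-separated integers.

Answer: 8 8 9

Derivation:
Step 1: flows [0->2,1->2] -> levels [9 9 7]
Step 2: flows [0->2,1->2] -> levels [8 8 9]
Step 3: flows [2->0,2->1] -> levels [9 9 7]
  -> period-2 cycle: step 3 state = step 1 state; never stabilizes
  -> state at step 30: (30-1) mod 2 = 1, same as step 2 -> [8 8 9]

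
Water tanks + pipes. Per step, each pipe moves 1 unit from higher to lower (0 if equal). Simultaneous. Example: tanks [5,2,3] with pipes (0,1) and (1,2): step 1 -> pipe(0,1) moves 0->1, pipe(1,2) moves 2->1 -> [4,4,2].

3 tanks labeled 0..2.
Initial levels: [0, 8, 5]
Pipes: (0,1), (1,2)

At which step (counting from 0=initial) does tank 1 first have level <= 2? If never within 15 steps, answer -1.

Step 1: flows [1->0,1->2] -> levels [1 6 6]
Step 2: flows [1->0,1=2] -> levels [2 5 6]
Step 3: flows [1->0,2->1] -> levels [3 5 5]
Step 4: flows [1->0,1=2] -> levels [4 4 5]
Step 5: flows [0=1,2->1] -> levels [4 5 4]
Step 6: flows [1->0,1->2] -> levels [5 3 5]
Step 7: flows [0->1,2->1] -> levels [4 5 4]
  -> period-2 cycle (repeats step 5); tank 1 never drops to <=2
Tank 1 never reaches <=2 within 15 steps

Answer: -1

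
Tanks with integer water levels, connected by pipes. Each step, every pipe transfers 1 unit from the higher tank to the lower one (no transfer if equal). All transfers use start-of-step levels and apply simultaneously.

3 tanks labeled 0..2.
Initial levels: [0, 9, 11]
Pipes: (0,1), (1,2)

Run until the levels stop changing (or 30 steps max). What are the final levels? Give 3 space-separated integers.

Answer: 6 8 6

Derivation:
Step 1: flows [1->0,2->1] -> levels [1 9 10]
Step 2: flows [1->0,2->1] -> levels [2 9 9]
Step 3: flows [1->0,1=2] -> levels [3 8 9]
Step 4: flows [1->0,2->1] -> levels [4 8 8]
Step 5: flows [1->0,1=2] -> levels [5 7 8]
Step 6: flows [1->0,2->1] -> levels [6 7 7]
Step 7: flows [1->0,1=2] -> levels [7 6 7]
Step 8: flows [0->1,2->1] -> levels [6 8 6]
Step 9: flows [1->0,1->2] -> levels [7 6 7]
  -> period-2 cycle: step 9 state = step 7 state; never stabilizes
  -> state at step 30: (30-7) mod 2 = 1, same as step 8 -> [6 8 6]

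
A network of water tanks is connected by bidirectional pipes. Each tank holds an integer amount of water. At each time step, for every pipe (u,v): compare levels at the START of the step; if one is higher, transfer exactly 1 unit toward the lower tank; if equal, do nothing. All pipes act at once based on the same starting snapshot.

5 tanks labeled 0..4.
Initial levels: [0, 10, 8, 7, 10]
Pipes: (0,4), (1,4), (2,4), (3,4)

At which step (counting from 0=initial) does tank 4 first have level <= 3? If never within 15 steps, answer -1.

Step 1: flows [4->0,1=4,4->2,4->3] -> levels [1 10 9 8 7]
Step 2: flows [4->0,1->4,2->4,3->4] -> levels [2 9 8 7 9]
Step 3: flows [4->0,1=4,4->2,4->3] -> levels [3 9 9 8 6]
Step 4: flows [4->0,1->4,2->4,3->4] -> levels [4 8 8 7 8]
Step 5: flows [4->0,1=4,2=4,4->3] -> levels [5 8 8 8 6]
Step 6: flows [4->0,1->4,2->4,3->4] -> levels [6 7 7 7 8]
Step 7: flows [4->0,4->1,4->2,4->3] -> levels [7 8 8 8 4]
Step 8: flows [0->4,1->4,2->4,3->4] -> levels [6 7 7 7 8]
  -> period-2 cycle (repeats step 6); tank 4 never drops to <=3
Tank 4 never reaches <=3 within 15 steps

Answer: -1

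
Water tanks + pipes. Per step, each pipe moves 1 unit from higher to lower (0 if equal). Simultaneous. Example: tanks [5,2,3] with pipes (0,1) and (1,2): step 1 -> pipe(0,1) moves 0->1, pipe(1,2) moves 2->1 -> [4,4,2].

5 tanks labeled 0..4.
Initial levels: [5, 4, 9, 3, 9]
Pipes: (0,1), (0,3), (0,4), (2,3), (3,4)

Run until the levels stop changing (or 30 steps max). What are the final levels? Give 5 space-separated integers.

Step 1: flows [0->1,0->3,4->0,2->3,4->3] -> levels [4 5 8 6 7]
Step 2: flows [1->0,3->0,4->0,2->3,4->3] -> levels [7 4 7 7 5]
Step 3: flows [0->1,0=3,0->4,2=3,3->4] -> levels [5 5 7 6 7]
Step 4: flows [0=1,3->0,4->0,2->3,4->3] -> levels [7 5 6 7 5]
Step 5: flows [0->1,0=3,0->4,3->2,3->4] -> levels [5 6 7 5 7]
Step 6: flows [1->0,0=3,4->0,2->3,4->3] -> levels [7 5 6 7 5]
  -> period-2 cycle: step 6 state = step 4 state; never stabilizes
  -> state at step 30: (30-4) mod 2 = 0, same as step 4 -> [7 5 6 7 5]

Answer: 7 5 6 7 5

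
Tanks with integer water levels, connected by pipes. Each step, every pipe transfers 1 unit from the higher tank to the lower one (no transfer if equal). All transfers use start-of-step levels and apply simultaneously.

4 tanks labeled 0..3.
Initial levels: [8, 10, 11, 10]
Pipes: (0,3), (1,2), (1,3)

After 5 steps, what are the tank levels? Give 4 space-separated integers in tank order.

Step 1: flows [3->0,2->1,1=3] -> levels [9 11 10 9]
Step 2: flows [0=3,1->2,1->3] -> levels [9 9 11 10]
Step 3: flows [3->0,2->1,3->1] -> levels [10 11 10 8]
Step 4: flows [0->3,1->2,1->3] -> levels [9 9 11 10]
  -> period-2 cycle: step 4 state = step 2 state
  -> state at step 5: (5-2) mod 2 = 1, same as step 3 -> [10 11 10 8]

Answer: 10 11 10 8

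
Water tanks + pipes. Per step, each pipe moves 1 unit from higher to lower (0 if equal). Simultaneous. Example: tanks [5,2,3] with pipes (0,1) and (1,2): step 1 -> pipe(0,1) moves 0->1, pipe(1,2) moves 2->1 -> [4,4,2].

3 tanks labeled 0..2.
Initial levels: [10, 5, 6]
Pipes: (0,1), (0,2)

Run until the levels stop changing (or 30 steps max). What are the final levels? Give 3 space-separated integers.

Answer: 6 7 8

Derivation:
Step 1: flows [0->1,0->2] -> levels [8 6 7]
Step 2: flows [0->1,0->2] -> levels [6 7 8]
Step 3: flows [1->0,2->0] -> levels [8 6 7]
  -> period-2 cycle: step 3 state = step 1 state; never stabilizes
  -> state at step 30: (30-1) mod 2 = 1, same as step 2 -> [6 7 8]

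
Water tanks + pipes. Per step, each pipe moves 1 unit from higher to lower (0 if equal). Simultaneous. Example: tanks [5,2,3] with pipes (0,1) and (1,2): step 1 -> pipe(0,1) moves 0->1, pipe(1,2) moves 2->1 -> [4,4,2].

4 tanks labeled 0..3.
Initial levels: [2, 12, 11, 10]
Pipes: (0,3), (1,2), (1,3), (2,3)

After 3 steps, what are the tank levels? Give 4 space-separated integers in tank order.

Step 1: flows [3->0,1->2,1->3,2->3] -> levels [3 10 11 11]
Step 2: flows [3->0,2->1,3->1,2=3] -> levels [4 12 10 9]
Step 3: flows [3->0,1->2,1->3,2->3] -> levels [5 10 10 10]

Answer: 5 10 10 10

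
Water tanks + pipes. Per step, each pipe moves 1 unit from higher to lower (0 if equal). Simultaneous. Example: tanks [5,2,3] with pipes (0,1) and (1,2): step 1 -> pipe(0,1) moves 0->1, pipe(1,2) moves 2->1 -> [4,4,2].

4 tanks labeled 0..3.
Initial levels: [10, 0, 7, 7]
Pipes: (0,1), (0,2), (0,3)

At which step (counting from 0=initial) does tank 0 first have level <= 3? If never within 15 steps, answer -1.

Step 1: flows [0->1,0->2,0->3] -> levels [7 1 8 8]
Step 2: flows [0->1,2->0,3->0] -> levels [8 2 7 7]
Step 3: flows [0->1,0->2,0->3] -> levels [5 3 8 8]
Step 4: flows [0->1,2->0,3->0] -> levels [6 4 7 7]
Step 5: flows [0->1,2->0,3->0] -> levels [7 5 6 6]
Step 6: flows [0->1,0->2,0->3] -> levels [4 6 7 7]
Step 7: flows [1->0,2->0,3->0] -> levels [7 5 6 6]
  -> period-2 cycle (repeats step 5); tank 0 never drops to <=3
Tank 0 never reaches <=3 within 15 steps

Answer: -1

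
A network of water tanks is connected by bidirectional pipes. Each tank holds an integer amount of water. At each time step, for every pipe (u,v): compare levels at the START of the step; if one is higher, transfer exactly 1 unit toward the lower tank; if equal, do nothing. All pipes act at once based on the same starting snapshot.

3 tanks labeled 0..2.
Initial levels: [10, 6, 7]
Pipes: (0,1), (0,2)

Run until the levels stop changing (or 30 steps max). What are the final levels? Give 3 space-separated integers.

Step 1: flows [0->1,0->2] -> levels [8 7 8]
Step 2: flows [0->1,0=2] -> levels [7 8 8]
Step 3: flows [1->0,2->0] -> levels [9 7 7]
Step 4: flows [0->1,0->2] -> levels [7 8 8]
  -> period-2 cycle: step 4 state = step 2 state; never stabilizes
  -> state at step 30: (30-2) mod 2 = 0, same as step 2 -> [7 8 8]

Answer: 7 8 8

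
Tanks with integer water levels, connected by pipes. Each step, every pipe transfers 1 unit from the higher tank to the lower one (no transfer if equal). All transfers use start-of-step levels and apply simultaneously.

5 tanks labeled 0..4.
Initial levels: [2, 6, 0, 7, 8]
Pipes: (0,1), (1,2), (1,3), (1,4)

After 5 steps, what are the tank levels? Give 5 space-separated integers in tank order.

Step 1: flows [1->0,1->2,3->1,4->1] -> levels [3 6 1 6 7]
Step 2: flows [1->0,1->2,1=3,4->1] -> levels [4 5 2 6 6]
Step 3: flows [1->0,1->2,3->1,4->1] -> levels [5 5 3 5 5]
Step 4: flows [0=1,1->2,1=3,1=4] -> levels [5 4 4 5 5]
Step 5: flows [0->1,1=2,3->1,4->1] -> levels [4 7 4 4 4]

Answer: 4 7 4 4 4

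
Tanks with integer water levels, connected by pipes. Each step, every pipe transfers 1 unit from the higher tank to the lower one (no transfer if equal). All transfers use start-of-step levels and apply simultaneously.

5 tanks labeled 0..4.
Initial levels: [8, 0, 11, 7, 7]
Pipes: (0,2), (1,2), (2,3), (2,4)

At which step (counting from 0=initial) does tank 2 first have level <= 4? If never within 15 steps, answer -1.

Step 1: flows [2->0,2->1,2->3,2->4] -> levels [9 1 7 8 8]
Step 2: flows [0->2,2->1,3->2,4->2] -> levels [8 2 9 7 7]
Step 3: flows [2->0,2->1,2->3,2->4] -> levels [9 3 5 8 8]
Step 4: flows [0->2,2->1,3->2,4->2] -> levels [8 4 7 7 7]
Step 5: flows [0->2,2->1,2=3,2=4] -> levels [7 5 7 7 7]
Step 6: flows [0=2,2->1,2=3,2=4] -> levels [7 6 6 7 7]
Step 7: flows [0->2,1=2,3->2,4->2] -> levels [6 6 9 6 6]
Step 8: flows [2->0,2->1,2->3,2->4] -> levels [7 7 5 7 7]
Step 9: flows [0->2,1->2,3->2,4->2] -> levels [6 6 9 6 6]
  -> period-2 cycle (repeats step 7); tank 2 never drops to <=4
Tank 2 never reaches <=4 within 15 steps

Answer: -1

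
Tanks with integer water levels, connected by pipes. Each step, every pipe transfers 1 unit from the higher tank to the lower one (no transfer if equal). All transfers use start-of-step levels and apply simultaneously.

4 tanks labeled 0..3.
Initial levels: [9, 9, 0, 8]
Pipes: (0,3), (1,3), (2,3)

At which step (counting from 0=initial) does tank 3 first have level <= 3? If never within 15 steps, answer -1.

Step 1: flows [0->3,1->3,3->2] -> levels [8 8 1 9]
Step 2: flows [3->0,3->1,3->2] -> levels [9 9 2 6]
Step 3: flows [0->3,1->3,3->2] -> levels [8 8 3 7]
Step 4: flows [0->3,1->3,3->2] -> levels [7 7 4 8]
Step 5: flows [3->0,3->1,3->2] -> levels [8 8 5 5]
Step 6: flows [0->3,1->3,2=3] -> levels [7 7 5 7]
Step 7: flows [0=3,1=3,3->2] -> levels [7 7 6 6]
Step 8: flows [0->3,1->3,2=3] -> levels [6 6 6 8]
Step 9: flows [3->0,3->1,3->2] -> levels [7 7 7 5]
Step 10: flows [0->3,1->3,2->3] -> levels [6 6 6 8]
  -> period-2 cycle (repeats step 8); tank 3 never drops to <=3
Tank 3 never reaches <=3 within 15 steps

Answer: -1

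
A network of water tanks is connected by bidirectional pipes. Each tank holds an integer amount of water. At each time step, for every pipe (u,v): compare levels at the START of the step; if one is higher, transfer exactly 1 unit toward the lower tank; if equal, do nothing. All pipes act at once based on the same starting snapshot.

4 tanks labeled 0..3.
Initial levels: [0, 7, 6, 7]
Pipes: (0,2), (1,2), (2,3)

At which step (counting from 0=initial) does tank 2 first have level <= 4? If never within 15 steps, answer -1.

Step 1: flows [2->0,1->2,3->2] -> levels [1 6 7 6]
Step 2: flows [2->0,2->1,2->3] -> levels [2 7 4 7]
Tank 2 first reaches <=4 at step 2

Answer: 2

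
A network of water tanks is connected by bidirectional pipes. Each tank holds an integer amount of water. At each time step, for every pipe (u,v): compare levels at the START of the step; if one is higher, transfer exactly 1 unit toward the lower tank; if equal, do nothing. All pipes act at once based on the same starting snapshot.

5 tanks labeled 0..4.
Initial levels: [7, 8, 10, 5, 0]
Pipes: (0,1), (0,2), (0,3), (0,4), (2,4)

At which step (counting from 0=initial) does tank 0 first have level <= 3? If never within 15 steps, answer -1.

Answer: 4

Derivation:
Step 1: flows [1->0,2->0,0->3,0->4,2->4] -> levels [7 7 8 6 2]
Step 2: flows [0=1,2->0,0->3,0->4,2->4] -> levels [6 7 6 7 4]
Step 3: flows [1->0,0=2,3->0,0->4,2->4] -> levels [7 6 5 6 6]
Step 4: flows [0->1,0->2,0->3,0->4,4->2] -> levels [3 7 7 7 6]
Tank 0 first reaches <=3 at step 4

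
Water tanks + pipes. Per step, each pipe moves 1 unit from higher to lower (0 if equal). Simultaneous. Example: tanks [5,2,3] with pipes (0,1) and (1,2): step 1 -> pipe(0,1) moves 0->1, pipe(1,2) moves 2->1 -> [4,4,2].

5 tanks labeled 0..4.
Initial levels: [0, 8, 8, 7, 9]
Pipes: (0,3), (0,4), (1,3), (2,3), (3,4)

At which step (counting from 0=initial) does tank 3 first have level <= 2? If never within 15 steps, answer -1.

Step 1: flows [3->0,4->0,1->3,2->3,4->3] -> levels [2 7 7 9 7]
Step 2: flows [3->0,4->0,3->1,3->2,3->4] -> levels [4 8 8 5 7]
Step 3: flows [3->0,4->0,1->3,2->3,4->3] -> levels [6 7 7 7 5]
Step 4: flows [3->0,0->4,1=3,2=3,3->4] -> levels [6 7 7 5 7]
Step 5: flows [0->3,4->0,1->3,2->3,4->3] -> levels [6 6 6 9 5]
Step 6: flows [3->0,0->4,3->1,3->2,3->4] -> levels [6 7 7 5 7]
  -> period-2 cycle (repeats step 4); tank 3 never drops to <=2
Tank 3 never reaches <=2 within 15 steps

Answer: -1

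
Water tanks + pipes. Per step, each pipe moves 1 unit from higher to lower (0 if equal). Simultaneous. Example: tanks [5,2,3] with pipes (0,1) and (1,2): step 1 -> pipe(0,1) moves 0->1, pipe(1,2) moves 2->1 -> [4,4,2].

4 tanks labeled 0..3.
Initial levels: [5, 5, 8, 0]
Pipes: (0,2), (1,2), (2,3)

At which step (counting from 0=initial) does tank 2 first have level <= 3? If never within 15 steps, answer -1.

Step 1: flows [2->0,2->1,2->3] -> levels [6 6 5 1]
Step 2: flows [0->2,1->2,2->3] -> levels [5 5 6 2]
Step 3: flows [2->0,2->1,2->3] -> levels [6 6 3 3]
Tank 2 first reaches <=3 at step 3

Answer: 3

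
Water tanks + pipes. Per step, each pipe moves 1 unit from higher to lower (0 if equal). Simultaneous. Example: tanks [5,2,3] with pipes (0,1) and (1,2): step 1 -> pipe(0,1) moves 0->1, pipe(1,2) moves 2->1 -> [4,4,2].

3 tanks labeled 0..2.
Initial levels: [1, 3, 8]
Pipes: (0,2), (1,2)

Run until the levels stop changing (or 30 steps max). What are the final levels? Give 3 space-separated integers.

Answer: 4 4 4

Derivation:
Step 1: flows [2->0,2->1] -> levels [2 4 6]
Step 2: flows [2->0,2->1] -> levels [3 5 4]
Step 3: flows [2->0,1->2] -> levels [4 4 4]
Step 4: flows [0=2,1=2] -> levels [4 4 4]
  -> stable (no change)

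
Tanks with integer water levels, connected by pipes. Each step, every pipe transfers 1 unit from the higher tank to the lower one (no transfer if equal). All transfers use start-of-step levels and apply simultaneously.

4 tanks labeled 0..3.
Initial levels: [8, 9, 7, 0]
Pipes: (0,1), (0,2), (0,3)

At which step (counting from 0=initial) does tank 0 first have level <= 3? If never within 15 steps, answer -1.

Step 1: flows [1->0,0->2,0->3] -> levels [7 8 8 1]
Step 2: flows [1->0,2->0,0->3] -> levels [8 7 7 2]
Step 3: flows [0->1,0->2,0->3] -> levels [5 8 8 3]
Step 4: flows [1->0,2->0,0->3] -> levels [6 7 7 4]
Step 5: flows [1->0,2->0,0->3] -> levels [7 6 6 5]
Step 6: flows [0->1,0->2,0->3] -> levels [4 7 7 6]
Step 7: flows [1->0,2->0,3->0] -> levels [7 6 6 5]
  -> period-2 cycle (repeats step 5); tank 0 never drops to <=3
Tank 0 never reaches <=3 within 15 steps

Answer: -1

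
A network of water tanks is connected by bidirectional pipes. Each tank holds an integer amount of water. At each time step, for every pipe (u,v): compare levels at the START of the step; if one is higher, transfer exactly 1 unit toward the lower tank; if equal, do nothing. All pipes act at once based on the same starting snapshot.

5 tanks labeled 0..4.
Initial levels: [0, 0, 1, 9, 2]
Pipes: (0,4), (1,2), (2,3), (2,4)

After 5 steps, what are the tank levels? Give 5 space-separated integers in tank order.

Answer: 1 3 2 4 2

Derivation:
Step 1: flows [4->0,2->1,3->2,4->2] -> levels [1 1 2 8 0]
Step 2: flows [0->4,2->1,3->2,2->4] -> levels [0 2 1 7 2]
Step 3: flows [4->0,1->2,3->2,4->2] -> levels [1 1 4 6 0]
Step 4: flows [0->4,2->1,3->2,2->4] -> levels [0 2 3 5 2]
Step 5: flows [4->0,2->1,3->2,2->4] -> levels [1 3 2 4 2]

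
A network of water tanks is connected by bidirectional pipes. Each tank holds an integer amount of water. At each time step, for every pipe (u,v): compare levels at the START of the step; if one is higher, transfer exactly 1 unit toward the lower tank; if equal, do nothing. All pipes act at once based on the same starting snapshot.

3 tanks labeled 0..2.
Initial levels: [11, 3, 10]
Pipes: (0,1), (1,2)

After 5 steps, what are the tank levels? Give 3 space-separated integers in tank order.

Step 1: flows [0->1,2->1] -> levels [10 5 9]
Step 2: flows [0->1,2->1] -> levels [9 7 8]
Step 3: flows [0->1,2->1] -> levels [8 9 7]
Step 4: flows [1->0,1->2] -> levels [9 7 8]
  -> period-2 cycle: step 4 state = step 2 state
  -> state at step 5: (5-2) mod 2 = 1, same as step 3 -> [8 9 7]

Answer: 8 9 7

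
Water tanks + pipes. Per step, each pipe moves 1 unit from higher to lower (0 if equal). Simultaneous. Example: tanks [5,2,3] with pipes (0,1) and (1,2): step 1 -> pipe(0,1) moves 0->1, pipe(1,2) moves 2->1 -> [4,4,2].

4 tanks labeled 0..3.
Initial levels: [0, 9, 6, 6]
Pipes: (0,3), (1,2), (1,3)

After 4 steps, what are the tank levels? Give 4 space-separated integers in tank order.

Step 1: flows [3->0,1->2,1->3] -> levels [1 7 7 6]
Step 2: flows [3->0,1=2,1->3] -> levels [2 6 7 6]
Step 3: flows [3->0,2->1,1=3] -> levels [3 7 6 5]
Step 4: flows [3->0,1->2,1->3] -> levels [4 5 7 5]

Answer: 4 5 7 5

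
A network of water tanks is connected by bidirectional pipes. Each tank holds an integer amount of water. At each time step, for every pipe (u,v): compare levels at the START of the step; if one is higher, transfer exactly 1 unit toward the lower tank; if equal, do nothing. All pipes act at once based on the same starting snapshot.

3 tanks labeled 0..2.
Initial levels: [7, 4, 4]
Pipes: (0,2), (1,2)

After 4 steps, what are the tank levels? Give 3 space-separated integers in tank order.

Answer: 5 5 5

Derivation:
Step 1: flows [0->2,1=2] -> levels [6 4 5]
Step 2: flows [0->2,2->1] -> levels [5 5 5]
Step 3: flows [0=2,1=2] -> levels [5 5 5]
  -> stable; steps 4..4 unchanged -> [5 5 5]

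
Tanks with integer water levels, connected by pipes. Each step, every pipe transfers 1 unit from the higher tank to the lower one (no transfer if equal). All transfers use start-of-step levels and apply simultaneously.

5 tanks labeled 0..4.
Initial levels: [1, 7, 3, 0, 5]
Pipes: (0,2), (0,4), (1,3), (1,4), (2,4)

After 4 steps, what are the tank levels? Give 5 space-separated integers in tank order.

Answer: 4 4 4 2 2

Derivation:
Step 1: flows [2->0,4->0,1->3,1->4,4->2] -> levels [3 5 3 1 4]
Step 2: flows [0=2,4->0,1->3,1->4,4->2] -> levels [4 3 4 2 3]
Step 3: flows [0=2,0->4,1->3,1=4,2->4] -> levels [3 2 3 3 5]
Step 4: flows [0=2,4->0,3->1,4->1,4->2] -> levels [4 4 4 2 2]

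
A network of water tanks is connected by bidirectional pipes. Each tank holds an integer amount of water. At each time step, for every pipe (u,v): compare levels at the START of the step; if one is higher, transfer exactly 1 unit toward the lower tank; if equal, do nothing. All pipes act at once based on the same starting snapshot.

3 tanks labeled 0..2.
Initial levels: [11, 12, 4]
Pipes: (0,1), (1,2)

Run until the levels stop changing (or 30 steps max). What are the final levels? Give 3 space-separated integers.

Step 1: flows [1->0,1->2] -> levels [12 10 5]
Step 2: flows [0->1,1->2] -> levels [11 10 6]
Step 3: flows [0->1,1->2] -> levels [10 10 7]
Step 4: flows [0=1,1->2] -> levels [10 9 8]
Step 5: flows [0->1,1->2] -> levels [9 9 9]
Step 6: flows [0=1,1=2] -> levels [9 9 9]
  -> stable (no change)

Answer: 9 9 9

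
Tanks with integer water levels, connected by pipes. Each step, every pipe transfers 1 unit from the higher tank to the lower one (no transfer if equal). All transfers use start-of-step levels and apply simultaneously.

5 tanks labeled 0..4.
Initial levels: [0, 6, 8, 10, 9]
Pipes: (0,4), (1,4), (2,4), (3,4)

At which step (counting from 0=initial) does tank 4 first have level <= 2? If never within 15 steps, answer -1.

Answer: -1

Derivation:
Step 1: flows [4->0,4->1,4->2,3->4] -> levels [1 7 9 9 7]
Step 2: flows [4->0,1=4,2->4,3->4] -> levels [2 7 8 8 8]
Step 3: flows [4->0,4->1,2=4,3=4] -> levels [3 8 8 8 6]
Step 4: flows [4->0,1->4,2->4,3->4] -> levels [4 7 7 7 8]
Step 5: flows [4->0,4->1,4->2,4->3] -> levels [5 8 8 8 4]
Step 6: flows [0->4,1->4,2->4,3->4] -> levels [4 7 7 7 8]
  -> period-2 cycle (repeats step 4); tank 4 never drops to <=2
Tank 4 never reaches <=2 within 15 steps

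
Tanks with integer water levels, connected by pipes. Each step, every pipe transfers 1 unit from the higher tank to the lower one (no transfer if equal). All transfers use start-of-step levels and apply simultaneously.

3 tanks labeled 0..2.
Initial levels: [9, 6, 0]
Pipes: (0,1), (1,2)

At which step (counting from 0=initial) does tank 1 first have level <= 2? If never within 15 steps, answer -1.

Answer: -1

Derivation:
Step 1: flows [0->1,1->2] -> levels [8 6 1]
Step 2: flows [0->1,1->2] -> levels [7 6 2]
Step 3: flows [0->1,1->2] -> levels [6 6 3]
Step 4: flows [0=1,1->2] -> levels [6 5 4]
Step 5: flows [0->1,1->2] -> levels [5 5 5]
Step 6: flows [0=1,1=2] -> levels [5 5 5]
  -> stable; tank 1 stays at 5 > 2
Tank 1 never reaches <=2 within 15 steps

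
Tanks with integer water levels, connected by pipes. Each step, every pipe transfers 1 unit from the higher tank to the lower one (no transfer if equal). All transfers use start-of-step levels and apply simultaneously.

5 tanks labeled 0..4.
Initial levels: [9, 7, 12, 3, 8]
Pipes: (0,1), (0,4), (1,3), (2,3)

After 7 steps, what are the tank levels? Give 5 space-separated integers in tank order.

Answer: 7 8 9 7 8

Derivation:
Step 1: flows [0->1,0->4,1->3,2->3] -> levels [7 7 11 5 9]
Step 2: flows [0=1,4->0,1->3,2->3] -> levels [8 6 10 7 8]
Step 3: flows [0->1,0=4,3->1,2->3] -> levels [7 8 9 7 8]
Step 4: flows [1->0,4->0,1->3,2->3] -> levels [9 6 8 9 7]
Step 5: flows [0->1,0->4,3->1,3->2] -> levels [7 8 9 7 8]
  -> period-2 cycle: step 5 state = step 3 state
  -> state at step 7: (7-3) mod 2 = 0, same as step 3 -> [7 8 9 7 8]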